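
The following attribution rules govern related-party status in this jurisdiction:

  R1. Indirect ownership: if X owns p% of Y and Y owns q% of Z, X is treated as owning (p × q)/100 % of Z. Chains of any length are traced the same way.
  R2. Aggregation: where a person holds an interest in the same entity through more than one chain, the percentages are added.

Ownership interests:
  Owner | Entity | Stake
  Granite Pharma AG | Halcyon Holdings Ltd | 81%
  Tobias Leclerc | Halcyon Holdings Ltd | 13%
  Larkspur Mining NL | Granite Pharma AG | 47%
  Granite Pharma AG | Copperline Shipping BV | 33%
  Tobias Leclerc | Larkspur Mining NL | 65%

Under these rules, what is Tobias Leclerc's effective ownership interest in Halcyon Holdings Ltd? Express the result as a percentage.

Chain via Larkspur Mining NL → Granite Pharma AG (R1): 65% × 47% × 81% = 24.7455% of Halcyon Holdings Ltd.
Direct interest in Halcyon Holdings Ltd: 13%.
Aggregating (R2): 24.7455% + 13% = 37.7455%.

37.7455%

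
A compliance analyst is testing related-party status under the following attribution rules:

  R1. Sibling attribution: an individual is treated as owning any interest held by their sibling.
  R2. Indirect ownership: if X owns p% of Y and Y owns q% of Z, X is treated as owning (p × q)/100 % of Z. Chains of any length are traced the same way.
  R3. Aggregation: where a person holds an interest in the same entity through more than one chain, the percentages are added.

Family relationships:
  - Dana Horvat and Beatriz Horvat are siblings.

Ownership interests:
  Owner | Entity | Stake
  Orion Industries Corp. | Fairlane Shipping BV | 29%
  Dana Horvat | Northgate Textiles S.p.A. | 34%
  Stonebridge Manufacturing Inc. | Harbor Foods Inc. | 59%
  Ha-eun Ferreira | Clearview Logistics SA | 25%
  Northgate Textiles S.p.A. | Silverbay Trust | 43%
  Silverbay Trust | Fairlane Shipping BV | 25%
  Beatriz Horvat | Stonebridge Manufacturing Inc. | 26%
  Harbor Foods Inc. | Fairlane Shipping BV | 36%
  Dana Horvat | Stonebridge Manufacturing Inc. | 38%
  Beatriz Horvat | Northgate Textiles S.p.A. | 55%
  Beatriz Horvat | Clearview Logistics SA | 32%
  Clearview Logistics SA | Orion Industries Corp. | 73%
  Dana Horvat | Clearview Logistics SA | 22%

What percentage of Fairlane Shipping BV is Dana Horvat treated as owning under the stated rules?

34.5929%

By sibling attribution (R1), Dana Horvat is treated as also owning Beatriz Horvat's interest in Clearview Logistics SA, giving 22% + 32% = 54%.
By sibling attribution (R1), Dana Horvat is treated as also owning Beatriz Horvat's interest in Stonebridge Manufacturing Inc, giving 38% + 26% = 64%.
By sibling attribution (R1), Dana Horvat is treated as also owning Beatriz Horvat's interest in Northgate Textiles S.p.A, giving 34% + 55% = 89%.
Chain via Clearview Logistics SA → Orion Industries Corp. (R2): 54% × 73% × 29% = 11.4318% of Fairlane Shipping BV.
Chain via Stonebridge Manufacturing Inc. → Harbor Foods Inc. (R2): 64% × 59% × 36% = 13.5936% of Fairlane Shipping BV.
Chain via Northgate Textiles S.p.A. → Silverbay Trust (R2): 89% × 43% × 25% = 9.5675% of Fairlane Shipping BV.
Aggregating (R3): 11.4318% + 13.5936% + 9.5675% = 34.5929%.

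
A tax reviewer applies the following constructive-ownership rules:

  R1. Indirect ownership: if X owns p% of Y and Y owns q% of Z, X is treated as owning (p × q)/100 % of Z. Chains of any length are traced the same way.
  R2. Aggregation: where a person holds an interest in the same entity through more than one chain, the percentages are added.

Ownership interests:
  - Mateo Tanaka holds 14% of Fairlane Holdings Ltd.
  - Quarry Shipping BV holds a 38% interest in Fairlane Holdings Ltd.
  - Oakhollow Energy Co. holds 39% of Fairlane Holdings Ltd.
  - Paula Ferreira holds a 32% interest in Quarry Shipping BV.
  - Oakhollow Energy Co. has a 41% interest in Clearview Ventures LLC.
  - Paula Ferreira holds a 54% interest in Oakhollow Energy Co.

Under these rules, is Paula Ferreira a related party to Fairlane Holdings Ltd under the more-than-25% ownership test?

Chain via Quarry Shipping BV (R1): 32% × 38% = 12.16% of Fairlane Holdings Ltd.
Chain via Oakhollow Energy Co. (R1): 54% × 39% = 21.06% of Fairlane Holdings Ltd.
Aggregating (R2): 12.16% + 21.06% = 33.22%.
33.22% exceeds the 25% threshold, so Paula is a related party to Fairlane Holdings Ltd.

Yes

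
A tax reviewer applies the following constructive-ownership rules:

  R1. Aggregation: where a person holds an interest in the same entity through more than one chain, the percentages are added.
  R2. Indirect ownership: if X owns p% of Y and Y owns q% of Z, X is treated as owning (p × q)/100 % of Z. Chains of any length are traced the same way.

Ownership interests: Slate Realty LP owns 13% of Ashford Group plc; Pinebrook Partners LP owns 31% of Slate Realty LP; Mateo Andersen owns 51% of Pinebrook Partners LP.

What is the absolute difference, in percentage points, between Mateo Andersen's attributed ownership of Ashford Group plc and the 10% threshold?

7.9447

Chain via Pinebrook Partners LP → Slate Realty LP (R2): 51% × 31% × 13% = 2.0553% of Ashford Group plc.
2.0553% falls short of the 10% threshold by 7.9447 percentage points.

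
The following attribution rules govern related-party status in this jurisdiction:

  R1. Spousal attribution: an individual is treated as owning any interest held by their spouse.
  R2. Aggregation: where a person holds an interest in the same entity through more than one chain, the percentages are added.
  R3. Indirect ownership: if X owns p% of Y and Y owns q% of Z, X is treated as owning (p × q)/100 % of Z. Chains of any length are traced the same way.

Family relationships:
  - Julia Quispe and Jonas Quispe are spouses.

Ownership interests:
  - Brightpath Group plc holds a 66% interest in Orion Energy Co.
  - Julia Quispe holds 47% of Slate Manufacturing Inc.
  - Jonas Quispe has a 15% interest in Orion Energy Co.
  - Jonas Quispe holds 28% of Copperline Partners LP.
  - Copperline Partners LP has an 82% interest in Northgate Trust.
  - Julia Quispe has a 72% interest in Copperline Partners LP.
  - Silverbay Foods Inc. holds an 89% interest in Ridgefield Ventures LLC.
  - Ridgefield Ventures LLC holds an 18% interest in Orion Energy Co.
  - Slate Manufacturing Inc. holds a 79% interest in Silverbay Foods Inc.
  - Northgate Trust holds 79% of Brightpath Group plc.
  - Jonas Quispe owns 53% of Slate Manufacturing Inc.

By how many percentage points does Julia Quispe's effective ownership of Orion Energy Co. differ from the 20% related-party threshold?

50.4106

By spousal attribution (R1), Julia Quispe is treated as also owning Jonas Quispe's interest in Slate Manufacturing Inc, giving 47% + 53% = 100%.
By spousal attribution (R1), Julia Quispe is treated as also owning Jonas Quispe's interest in Copperline Partners LP, giving 72% + 28% = 100%.
By spousal attribution (R1), Julia Quispe is treated as owning Jonas Quispe's 15% interest in Orion Energy Co.
Chain via Slate Manufacturing Inc. → Silverbay Foods Inc. → Ridgefield Ventures LLC (R3): 100% × 79% × 89% × 18% = 12.6558% of Orion Energy Co.
Chain via Copperline Partners LP → Northgate Trust → Brightpath Group plc (R3): 100% × 82% × 79% × 66% = 42.7548% of Orion Energy Co.
Direct interest in Orion Energy Co: 15%.
Aggregating (R2): 12.6558% + 42.7548% + 15% = 70.4106%.
70.4106% exceeds the 20% threshold by 50.4106 percentage points.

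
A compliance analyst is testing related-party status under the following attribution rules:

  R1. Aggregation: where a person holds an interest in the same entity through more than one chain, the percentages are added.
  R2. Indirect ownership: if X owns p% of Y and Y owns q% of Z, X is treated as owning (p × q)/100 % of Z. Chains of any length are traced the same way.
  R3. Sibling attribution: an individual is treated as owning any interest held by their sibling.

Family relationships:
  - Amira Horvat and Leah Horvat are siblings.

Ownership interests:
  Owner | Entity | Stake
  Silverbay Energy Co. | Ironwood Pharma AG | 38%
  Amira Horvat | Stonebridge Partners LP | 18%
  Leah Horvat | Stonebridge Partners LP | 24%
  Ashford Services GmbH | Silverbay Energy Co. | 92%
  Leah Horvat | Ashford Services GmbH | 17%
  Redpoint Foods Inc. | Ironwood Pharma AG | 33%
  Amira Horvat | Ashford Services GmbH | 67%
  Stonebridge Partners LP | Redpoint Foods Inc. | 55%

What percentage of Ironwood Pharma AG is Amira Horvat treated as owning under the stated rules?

36.9894%

By sibling attribution (R3), Amira Horvat is treated as also owning Leah Horvat's interest in Ashford Services GmbH, giving 67% + 17% = 84%.
By sibling attribution (R3), Amira Horvat is treated as also owning Leah Horvat's interest in Stonebridge Partners LP, giving 18% + 24% = 42%.
Chain via Ashford Services GmbH → Silverbay Energy Co. (R2): 84% × 92% × 38% = 29.3664% of Ironwood Pharma AG.
Chain via Stonebridge Partners LP → Redpoint Foods Inc. (R2): 42% × 55% × 33% = 7.623% of Ironwood Pharma AG.
Aggregating (R1): 29.3664% + 7.623% = 36.9894%.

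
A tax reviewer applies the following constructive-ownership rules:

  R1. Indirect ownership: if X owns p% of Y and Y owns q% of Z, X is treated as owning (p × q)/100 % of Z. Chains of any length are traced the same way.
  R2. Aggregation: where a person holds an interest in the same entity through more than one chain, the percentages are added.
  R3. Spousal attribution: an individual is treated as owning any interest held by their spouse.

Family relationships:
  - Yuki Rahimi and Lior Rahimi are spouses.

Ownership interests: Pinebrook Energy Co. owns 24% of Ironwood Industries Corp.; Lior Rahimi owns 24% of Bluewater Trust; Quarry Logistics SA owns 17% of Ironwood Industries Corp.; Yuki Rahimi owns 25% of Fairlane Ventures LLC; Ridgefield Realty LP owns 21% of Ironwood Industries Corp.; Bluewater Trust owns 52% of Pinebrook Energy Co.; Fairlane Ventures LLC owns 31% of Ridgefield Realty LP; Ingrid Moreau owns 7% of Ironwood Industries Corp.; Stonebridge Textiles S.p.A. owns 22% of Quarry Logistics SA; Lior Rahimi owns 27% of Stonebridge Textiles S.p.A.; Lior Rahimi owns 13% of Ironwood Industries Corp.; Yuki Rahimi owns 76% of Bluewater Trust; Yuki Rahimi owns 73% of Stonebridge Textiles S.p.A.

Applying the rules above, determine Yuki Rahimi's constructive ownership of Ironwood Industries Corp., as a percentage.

By spousal attribution (R3), Yuki Rahimi is treated as also owning Lior Rahimi's interest in Bluewater Trust, giving 76% + 24% = 100%.
By spousal attribution (R3), Yuki Rahimi is treated as also owning Lior Rahimi's interest in Stonebridge Textiles S.p.A, giving 73% + 27% = 100%.
By spousal attribution (R3), Yuki Rahimi is treated as owning Lior Rahimi's 13% interest in Ironwood Industries Corp.
Chain via Bluewater Trust → Pinebrook Energy Co. (R1): 100% × 52% × 24% = 12.48% of Ironwood Industries Corp.
Chain via Fairlane Ventures LLC → Ridgefield Realty LP (R1): 25% × 31% × 21% = 1.6275% of Ironwood Industries Corp.
Chain via Stonebridge Textiles S.p.A. → Quarry Logistics SA (R1): 100% × 22% × 17% = 3.74% of Ironwood Industries Corp.
Direct interest in Ironwood Industries Corp: 13%.
Aggregating (R2): 12.48% + 1.6275% + 3.74% + 13% = 30.8475%.

30.8475%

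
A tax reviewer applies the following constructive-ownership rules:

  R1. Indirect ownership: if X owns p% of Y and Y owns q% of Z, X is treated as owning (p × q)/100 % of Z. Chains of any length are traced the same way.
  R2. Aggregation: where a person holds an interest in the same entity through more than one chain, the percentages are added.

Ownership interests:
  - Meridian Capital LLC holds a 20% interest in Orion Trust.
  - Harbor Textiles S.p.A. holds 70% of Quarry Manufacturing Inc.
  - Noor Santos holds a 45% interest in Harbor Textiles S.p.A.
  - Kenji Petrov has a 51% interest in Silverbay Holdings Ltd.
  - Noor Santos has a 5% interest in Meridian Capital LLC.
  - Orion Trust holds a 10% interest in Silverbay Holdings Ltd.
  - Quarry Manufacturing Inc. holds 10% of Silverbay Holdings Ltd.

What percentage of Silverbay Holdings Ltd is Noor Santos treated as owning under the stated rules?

3.25%

Chain via Harbor Textiles S.p.A. → Quarry Manufacturing Inc. (R1): 45% × 70% × 10% = 3.15% of Silverbay Holdings Ltd.
Chain via Meridian Capital LLC → Orion Trust (R1): 5% × 20% × 10% = 0.1% of Silverbay Holdings Ltd.
Aggregating (R2): 3.15% + 0.1% = 3.25%.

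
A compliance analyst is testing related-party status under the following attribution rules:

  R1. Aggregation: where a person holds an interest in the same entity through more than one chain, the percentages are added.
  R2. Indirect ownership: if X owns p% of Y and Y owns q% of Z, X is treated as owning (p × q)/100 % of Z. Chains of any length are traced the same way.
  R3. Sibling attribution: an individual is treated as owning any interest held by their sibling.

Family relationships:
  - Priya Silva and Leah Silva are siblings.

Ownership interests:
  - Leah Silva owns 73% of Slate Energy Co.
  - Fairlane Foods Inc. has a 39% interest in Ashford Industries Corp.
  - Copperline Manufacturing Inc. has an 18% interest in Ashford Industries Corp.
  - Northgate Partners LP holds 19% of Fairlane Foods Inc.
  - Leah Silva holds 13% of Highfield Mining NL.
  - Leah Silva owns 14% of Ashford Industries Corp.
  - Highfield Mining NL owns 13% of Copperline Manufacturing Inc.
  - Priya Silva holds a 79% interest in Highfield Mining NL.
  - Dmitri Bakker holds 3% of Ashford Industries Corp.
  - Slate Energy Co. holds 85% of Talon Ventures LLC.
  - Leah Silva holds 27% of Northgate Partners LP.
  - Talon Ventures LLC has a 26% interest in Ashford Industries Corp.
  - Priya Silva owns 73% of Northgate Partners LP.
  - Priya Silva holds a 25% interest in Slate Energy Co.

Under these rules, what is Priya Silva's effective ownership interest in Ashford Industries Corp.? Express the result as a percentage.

45.2208%

By sibling attribution (R3), Priya Silva is treated as also owning Leah Silva's interest in Highfield Mining NL, giving 79% + 13% = 92%.
By sibling attribution (R3), Priya Silva is treated as also owning Leah Silva's interest in Northgate Partners LP, giving 73% + 27% = 100%.
By sibling attribution (R3), Priya Silva is treated as also owning Leah Silva's interest in Slate Energy Co, giving 25% + 73% = 98%.
By sibling attribution (R3), Priya Silva is treated as owning Leah Silva's 14% interest in Ashford Industries Corp.
Chain via Highfield Mining NL → Copperline Manufacturing Inc. (R2): 92% × 13% × 18% = 2.1528% of Ashford Industries Corp.
Chain via Northgate Partners LP → Fairlane Foods Inc. (R2): 100% × 19% × 39% = 7.41% of Ashford Industries Corp.
Chain via Slate Energy Co. → Talon Ventures LLC (R2): 98% × 85% × 26% = 21.658% of Ashford Industries Corp.
Direct interest in Ashford Industries Corp: 14%.
Aggregating (R1): 2.1528% + 7.41% + 21.658% + 14% = 45.2208%.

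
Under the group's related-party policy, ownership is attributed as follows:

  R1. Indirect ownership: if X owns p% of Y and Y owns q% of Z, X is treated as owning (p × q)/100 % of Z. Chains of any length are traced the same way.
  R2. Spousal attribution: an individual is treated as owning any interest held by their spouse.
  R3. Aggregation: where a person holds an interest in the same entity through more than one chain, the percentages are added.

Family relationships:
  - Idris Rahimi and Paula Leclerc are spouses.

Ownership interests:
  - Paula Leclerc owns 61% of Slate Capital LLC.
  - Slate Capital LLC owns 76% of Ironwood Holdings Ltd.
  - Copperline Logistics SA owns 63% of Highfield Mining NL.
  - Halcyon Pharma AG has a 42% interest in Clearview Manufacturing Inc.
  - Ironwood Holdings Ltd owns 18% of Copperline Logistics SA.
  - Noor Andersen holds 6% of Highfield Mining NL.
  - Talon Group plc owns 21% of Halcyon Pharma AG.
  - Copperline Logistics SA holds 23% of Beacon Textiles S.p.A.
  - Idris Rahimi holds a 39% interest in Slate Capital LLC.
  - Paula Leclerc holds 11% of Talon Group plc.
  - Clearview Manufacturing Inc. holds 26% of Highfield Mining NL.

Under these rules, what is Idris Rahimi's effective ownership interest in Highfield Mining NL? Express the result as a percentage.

By spousal attribution (R2), Idris Rahimi is treated as also owning Paula Leclerc's interest in Slate Capital LLC, giving 39% + 61% = 100%.
By spousal attribution (R2), Idris Rahimi is treated as owning Paula Leclerc's 11% interest in Talon Group plc.
Chain via Slate Capital LLC → Ironwood Holdings Ltd → Copperline Logistics SA (R1): 100% × 76% × 18% × 63% = 8.6184% of Highfield Mining NL.
Chain via Talon Group plc → Halcyon Pharma AG → Clearview Manufacturing Inc. (R1): 11% × 21% × 42% × 26% = 0.252252% of Highfield Mining NL.
Aggregating (R3): 8.6184% + 0.252252% = 8.870652%.

8.870652%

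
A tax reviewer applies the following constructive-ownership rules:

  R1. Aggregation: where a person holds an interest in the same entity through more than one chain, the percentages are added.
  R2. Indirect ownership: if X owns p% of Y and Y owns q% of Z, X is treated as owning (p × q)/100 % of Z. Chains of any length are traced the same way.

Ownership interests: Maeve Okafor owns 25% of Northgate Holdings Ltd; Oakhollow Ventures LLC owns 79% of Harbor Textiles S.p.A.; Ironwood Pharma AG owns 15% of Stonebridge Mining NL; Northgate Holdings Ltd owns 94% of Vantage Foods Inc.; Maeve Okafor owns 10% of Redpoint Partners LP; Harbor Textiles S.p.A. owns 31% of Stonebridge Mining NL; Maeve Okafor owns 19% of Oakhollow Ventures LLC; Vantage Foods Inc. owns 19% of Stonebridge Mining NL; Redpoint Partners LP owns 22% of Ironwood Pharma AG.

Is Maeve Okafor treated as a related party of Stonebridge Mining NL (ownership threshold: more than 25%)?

Chain via Northgate Holdings Ltd → Vantage Foods Inc. (R2): 25% × 94% × 19% = 4.465% of Stonebridge Mining NL.
Chain via Oakhollow Ventures LLC → Harbor Textiles S.p.A. (R2): 19% × 79% × 31% = 4.6531% of Stonebridge Mining NL.
Chain via Redpoint Partners LP → Ironwood Pharma AG (R2): 10% × 22% × 15% = 0.33% of Stonebridge Mining NL.
Aggregating (R1): 4.465% + 4.6531% + 0.33% = 9.4481%.
9.4481% does not exceed the 25% threshold, so Maeve is not a related party to Stonebridge Mining NL.

No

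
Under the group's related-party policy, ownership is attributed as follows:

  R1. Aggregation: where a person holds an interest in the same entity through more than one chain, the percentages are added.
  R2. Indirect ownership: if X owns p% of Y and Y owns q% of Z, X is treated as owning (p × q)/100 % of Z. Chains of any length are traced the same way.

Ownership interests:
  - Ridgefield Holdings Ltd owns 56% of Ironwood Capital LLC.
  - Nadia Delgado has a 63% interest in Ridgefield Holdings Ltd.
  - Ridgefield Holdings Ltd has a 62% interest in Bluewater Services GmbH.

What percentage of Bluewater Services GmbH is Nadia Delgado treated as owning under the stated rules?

39.06%

Chain via Ridgefield Holdings Ltd (R2): 63% × 62% = 39.06% of Bluewater Services GmbH.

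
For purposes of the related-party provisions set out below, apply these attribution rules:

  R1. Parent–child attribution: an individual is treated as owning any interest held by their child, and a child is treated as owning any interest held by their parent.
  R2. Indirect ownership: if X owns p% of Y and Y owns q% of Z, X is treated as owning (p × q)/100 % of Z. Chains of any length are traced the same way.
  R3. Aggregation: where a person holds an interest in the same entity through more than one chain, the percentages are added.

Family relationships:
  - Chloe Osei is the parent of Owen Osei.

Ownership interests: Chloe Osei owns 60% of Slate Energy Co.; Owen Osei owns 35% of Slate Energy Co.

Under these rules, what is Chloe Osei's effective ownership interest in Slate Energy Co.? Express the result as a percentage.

95%

By parent–child attribution (R1), Chloe Osei is treated as also owning Owen Osei's interest in Slate Energy Co, giving 60% + 35% = 95%.
Direct interest in Slate Energy Co: 95%.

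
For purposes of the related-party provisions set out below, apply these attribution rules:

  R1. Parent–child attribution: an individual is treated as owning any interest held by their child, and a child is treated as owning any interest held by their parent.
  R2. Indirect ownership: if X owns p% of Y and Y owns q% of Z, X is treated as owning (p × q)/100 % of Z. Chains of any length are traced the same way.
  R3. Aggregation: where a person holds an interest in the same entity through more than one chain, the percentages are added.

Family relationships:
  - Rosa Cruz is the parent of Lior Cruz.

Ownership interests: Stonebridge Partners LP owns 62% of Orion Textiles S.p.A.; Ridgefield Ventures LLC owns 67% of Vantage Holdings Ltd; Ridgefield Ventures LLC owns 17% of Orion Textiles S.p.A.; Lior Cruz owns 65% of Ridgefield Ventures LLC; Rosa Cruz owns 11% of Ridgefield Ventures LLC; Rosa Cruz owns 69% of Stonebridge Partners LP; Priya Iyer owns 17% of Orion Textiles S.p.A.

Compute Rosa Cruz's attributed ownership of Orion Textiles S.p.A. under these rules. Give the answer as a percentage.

55.7%

By parent–child attribution (R1), Rosa Cruz is treated as also owning Lior Cruz's interest in Ridgefield Ventures LLC, giving 11% + 65% = 76%.
Chain via Stonebridge Partners LP (R2): 69% × 62% = 42.78% of Orion Textiles S.p.A.
Chain via Ridgefield Ventures LLC (R2): 76% × 17% = 12.92% of Orion Textiles S.p.A.
Aggregating (R3): 42.78% + 12.92% = 55.7%.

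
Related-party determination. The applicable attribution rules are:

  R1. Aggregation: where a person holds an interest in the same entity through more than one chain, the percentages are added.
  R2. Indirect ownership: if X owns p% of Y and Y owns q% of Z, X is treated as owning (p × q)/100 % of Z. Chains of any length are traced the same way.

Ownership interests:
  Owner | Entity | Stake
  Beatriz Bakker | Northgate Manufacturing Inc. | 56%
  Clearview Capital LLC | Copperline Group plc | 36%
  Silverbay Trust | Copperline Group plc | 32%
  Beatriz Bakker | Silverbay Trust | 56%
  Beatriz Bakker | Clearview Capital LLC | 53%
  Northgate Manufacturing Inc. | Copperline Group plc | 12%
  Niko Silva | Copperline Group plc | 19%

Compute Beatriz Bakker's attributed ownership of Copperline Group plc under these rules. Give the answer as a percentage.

43.72%

Chain via Silverbay Trust (R2): 56% × 32% = 17.92% of Copperline Group plc.
Chain via Northgate Manufacturing Inc. (R2): 56% × 12% = 6.72% of Copperline Group plc.
Chain via Clearview Capital LLC (R2): 53% × 36% = 19.08% of Copperline Group plc.
Aggregating (R1): 17.92% + 6.72% + 19.08% = 43.72%.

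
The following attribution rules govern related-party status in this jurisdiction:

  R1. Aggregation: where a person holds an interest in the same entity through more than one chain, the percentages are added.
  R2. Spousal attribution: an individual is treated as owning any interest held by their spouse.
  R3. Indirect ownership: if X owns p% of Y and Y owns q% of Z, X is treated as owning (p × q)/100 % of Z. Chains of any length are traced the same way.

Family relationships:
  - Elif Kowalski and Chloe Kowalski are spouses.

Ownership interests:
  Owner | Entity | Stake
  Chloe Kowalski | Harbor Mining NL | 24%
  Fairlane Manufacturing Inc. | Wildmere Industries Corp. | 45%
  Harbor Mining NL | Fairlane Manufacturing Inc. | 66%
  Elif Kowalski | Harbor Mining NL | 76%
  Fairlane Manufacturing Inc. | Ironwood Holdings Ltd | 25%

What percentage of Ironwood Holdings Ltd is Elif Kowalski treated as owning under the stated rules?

By spousal attribution (R2), Elif Kowalski is treated as also owning Chloe Kowalski's interest in Harbor Mining NL, giving 76% + 24% = 100%.
Chain via Harbor Mining NL → Fairlane Manufacturing Inc. (R3): 100% × 66% × 25% = 16.5% of Ironwood Holdings Ltd.

16.5%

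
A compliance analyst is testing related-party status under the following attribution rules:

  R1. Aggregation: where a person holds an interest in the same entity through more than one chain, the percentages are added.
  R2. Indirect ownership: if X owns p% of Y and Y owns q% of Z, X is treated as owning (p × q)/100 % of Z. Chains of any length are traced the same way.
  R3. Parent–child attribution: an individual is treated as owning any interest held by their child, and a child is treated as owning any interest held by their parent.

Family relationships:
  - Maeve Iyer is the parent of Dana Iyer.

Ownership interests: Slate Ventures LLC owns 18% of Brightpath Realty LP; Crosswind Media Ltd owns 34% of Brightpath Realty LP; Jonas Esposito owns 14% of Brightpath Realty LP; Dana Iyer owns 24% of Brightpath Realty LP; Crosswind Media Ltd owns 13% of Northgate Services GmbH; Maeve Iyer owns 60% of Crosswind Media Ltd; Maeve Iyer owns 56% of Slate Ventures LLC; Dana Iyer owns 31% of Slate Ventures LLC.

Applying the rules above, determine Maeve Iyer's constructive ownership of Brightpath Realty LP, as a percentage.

By parent–child attribution (R3), Maeve Iyer is treated as also owning Dana Iyer's interest in Slate Ventures LLC, giving 56% + 31% = 87%.
By parent–child attribution (R3), Maeve Iyer is treated as owning Dana Iyer's 24% interest in Brightpath Realty LP.
Chain via Slate Ventures LLC (R2): 87% × 18% = 15.66% of Brightpath Realty LP.
Chain via Crosswind Media Ltd (R2): 60% × 34% = 20.4% of Brightpath Realty LP.
Direct interest in Brightpath Realty LP: 24%.
Aggregating (R1): 15.66% + 20.4% + 24% = 60.06%.

60.06%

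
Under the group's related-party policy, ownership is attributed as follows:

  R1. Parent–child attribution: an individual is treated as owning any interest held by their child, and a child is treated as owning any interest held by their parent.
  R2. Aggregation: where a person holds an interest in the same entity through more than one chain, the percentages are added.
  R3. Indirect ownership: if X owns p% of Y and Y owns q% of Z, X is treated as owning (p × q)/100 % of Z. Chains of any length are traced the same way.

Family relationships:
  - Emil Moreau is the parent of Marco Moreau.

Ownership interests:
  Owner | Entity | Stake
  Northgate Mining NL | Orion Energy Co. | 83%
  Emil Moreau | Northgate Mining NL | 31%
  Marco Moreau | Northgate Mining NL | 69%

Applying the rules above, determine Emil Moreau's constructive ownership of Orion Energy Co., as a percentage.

By parent–child attribution (R1), Emil Moreau is treated as also owning Marco Moreau's interest in Northgate Mining NL, giving 31% + 69% = 100%.
Chain via Northgate Mining NL (R3): 100% × 83% = 83% of Orion Energy Co.

83%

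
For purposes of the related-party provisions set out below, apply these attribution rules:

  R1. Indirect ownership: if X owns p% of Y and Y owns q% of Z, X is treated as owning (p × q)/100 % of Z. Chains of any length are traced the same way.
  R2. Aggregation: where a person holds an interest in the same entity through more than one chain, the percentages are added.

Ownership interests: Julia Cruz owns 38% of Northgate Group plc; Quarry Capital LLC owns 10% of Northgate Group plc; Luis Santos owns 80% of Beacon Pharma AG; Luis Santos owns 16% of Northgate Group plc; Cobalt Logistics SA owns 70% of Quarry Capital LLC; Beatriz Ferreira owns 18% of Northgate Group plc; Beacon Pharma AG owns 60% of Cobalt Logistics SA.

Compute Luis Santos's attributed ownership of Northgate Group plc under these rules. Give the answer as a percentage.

19.36%

Chain via Beacon Pharma AG → Cobalt Logistics SA → Quarry Capital LLC (R1): 80% × 60% × 70% × 10% = 3.36% of Northgate Group plc.
Direct interest in Northgate Group plc: 16%.
Aggregating (R2): 3.36% + 16% = 19.36%.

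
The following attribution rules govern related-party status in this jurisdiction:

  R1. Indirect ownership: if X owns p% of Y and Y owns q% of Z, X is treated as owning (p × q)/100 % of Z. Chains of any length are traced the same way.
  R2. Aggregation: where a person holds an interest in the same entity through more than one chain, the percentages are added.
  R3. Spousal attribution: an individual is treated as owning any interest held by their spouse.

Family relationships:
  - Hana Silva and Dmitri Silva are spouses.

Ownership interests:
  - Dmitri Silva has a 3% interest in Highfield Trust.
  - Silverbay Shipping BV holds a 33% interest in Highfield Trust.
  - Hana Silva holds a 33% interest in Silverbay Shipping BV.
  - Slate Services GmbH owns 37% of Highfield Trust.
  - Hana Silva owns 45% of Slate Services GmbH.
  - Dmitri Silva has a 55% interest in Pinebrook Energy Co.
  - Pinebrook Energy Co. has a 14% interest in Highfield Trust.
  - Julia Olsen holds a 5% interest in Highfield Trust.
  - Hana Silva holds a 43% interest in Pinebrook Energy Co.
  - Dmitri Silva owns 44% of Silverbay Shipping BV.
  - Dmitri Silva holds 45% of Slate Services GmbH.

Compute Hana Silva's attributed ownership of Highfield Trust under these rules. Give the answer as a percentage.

75.43%

By spousal attribution (R3), Hana Silva is treated as also owning Dmitri Silva's interest in Pinebrook Energy Co, giving 43% + 55% = 98%.
By spousal attribution (R3), Hana Silva is treated as also owning Dmitri Silva's interest in Slate Services GmbH, giving 45% + 45% = 90%.
By spousal attribution (R3), Hana Silva is treated as also owning Dmitri Silva's interest in Silverbay Shipping BV, giving 33% + 44% = 77%.
By spousal attribution (R3), Hana Silva is treated as owning Dmitri Silva's 3% interest in Highfield Trust.
Chain via Pinebrook Energy Co. (R1): 98% × 14% = 13.72% of Highfield Trust.
Chain via Slate Services GmbH (R1): 90% × 37% = 33.3% of Highfield Trust.
Chain via Silverbay Shipping BV (R1): 77% × 33% = 25.41% of Highfield Trust.
Direct interest in Highfield Trust: 3%.
Aggregating (R2): 13.72% + 33.3% + 25.41% + 3% = 75.43%.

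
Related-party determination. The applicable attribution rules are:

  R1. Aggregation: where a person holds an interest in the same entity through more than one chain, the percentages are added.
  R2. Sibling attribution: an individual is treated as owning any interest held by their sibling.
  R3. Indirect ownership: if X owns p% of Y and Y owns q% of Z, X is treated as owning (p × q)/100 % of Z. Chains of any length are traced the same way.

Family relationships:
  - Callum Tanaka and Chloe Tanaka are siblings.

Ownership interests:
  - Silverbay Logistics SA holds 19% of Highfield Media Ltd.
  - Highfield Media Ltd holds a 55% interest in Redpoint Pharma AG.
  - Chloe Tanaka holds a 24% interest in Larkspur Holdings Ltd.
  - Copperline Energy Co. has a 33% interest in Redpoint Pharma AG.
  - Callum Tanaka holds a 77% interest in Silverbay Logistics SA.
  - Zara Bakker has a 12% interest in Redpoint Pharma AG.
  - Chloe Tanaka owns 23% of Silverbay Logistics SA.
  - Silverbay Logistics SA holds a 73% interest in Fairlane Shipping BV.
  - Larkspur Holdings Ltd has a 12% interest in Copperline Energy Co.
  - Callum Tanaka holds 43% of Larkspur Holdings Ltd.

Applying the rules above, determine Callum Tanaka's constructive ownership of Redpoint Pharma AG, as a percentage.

By sibling attribution (R2), Callum Tanaka is treated as also owning Chloe Tanaka's interest in Silverbay Logistics SA, giving 77% + 23% = 100%.
By sibling attribution (R2), Callum Tanaka is treated as also owning Chloe Tanaka's interest in Larkspur Holdings Ltd, giving 43% + 24% = 67%.
Chain via Silverbay Logistics SA → Highfield Media Ltd (R3): 100% × 19% × 55% = 10.45% of Redpoint Pharma AG.
Chain via Larkspur Holdings Ltd → Copperline Energy Co. (R3): 67% × 12% × 33% = 2.6532% of Redpoint Pharma AG.
Aggregating (R1): 10.45% + 2.6532% = 13.1032%.

13.1032%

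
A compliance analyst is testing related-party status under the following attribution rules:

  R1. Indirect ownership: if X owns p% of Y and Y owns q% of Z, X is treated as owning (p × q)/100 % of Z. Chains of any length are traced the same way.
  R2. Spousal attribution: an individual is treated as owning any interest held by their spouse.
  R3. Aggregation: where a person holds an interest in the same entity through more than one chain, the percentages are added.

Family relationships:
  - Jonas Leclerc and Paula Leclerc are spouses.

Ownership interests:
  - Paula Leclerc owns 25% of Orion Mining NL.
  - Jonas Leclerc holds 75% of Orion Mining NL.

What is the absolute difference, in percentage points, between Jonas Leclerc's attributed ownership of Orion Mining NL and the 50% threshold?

50

By spousal attribution (R2), Jonas Leclerc is treated as also owning Paula Leclerc's interest in Orion Mining NL, giving 75% + 25% = 100%.
Direct interest in Orion Mining NL: 100%.
100% exceeds the 50% threshold by 50 percentage points.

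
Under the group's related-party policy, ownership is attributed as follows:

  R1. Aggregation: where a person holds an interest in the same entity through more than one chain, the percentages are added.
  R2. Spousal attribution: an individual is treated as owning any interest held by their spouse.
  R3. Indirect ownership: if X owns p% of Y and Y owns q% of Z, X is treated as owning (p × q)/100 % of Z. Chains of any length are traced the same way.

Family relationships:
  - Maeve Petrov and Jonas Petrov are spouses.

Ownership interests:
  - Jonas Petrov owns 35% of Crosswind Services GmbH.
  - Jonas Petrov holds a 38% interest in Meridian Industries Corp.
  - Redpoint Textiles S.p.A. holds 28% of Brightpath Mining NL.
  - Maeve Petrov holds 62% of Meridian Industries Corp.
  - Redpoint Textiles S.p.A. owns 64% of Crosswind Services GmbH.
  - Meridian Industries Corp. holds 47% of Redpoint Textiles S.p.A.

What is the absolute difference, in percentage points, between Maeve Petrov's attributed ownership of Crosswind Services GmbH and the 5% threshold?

60.08

By spousal attribution (R2), Maeve Petrov is treated as also owning Jonas Petrov's interest in Meridian Industries Corp, giving 62% + 38% = 100%.
By spousal attribution (R2), Maeve Petrov is treated as owning Jonas Petrov's 35% interest in Crosswind Services GmbH.
Chain via Meridian Industries Corp. → Redpoint Textiles S.p.A. (R3): 100% × 47% × 64% = 30.08% of Crosswind Services GmbH.
Direct interest in Crosswind Services GmbH: 35%.
Aggregating (R1): 30.08% + 35% = 65.08%.
65.08% exceeds the 5% threshold by 60.08 percentage points.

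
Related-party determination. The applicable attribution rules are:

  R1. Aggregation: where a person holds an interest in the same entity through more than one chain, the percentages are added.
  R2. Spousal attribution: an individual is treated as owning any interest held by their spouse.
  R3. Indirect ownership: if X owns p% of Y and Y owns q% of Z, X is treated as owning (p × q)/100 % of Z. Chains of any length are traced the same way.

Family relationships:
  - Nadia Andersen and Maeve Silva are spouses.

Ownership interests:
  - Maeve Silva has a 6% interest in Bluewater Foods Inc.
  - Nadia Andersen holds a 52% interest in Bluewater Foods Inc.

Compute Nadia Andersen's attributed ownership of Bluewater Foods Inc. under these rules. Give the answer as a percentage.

By spousal attribution (R2), Nadia Andersen is treated as also owning Maeve Silva's interest in Bluewater Foods Inc, giving 52% + 6% = 58%.
Direct interest in Bluewater Foods Inc: 58%.

58%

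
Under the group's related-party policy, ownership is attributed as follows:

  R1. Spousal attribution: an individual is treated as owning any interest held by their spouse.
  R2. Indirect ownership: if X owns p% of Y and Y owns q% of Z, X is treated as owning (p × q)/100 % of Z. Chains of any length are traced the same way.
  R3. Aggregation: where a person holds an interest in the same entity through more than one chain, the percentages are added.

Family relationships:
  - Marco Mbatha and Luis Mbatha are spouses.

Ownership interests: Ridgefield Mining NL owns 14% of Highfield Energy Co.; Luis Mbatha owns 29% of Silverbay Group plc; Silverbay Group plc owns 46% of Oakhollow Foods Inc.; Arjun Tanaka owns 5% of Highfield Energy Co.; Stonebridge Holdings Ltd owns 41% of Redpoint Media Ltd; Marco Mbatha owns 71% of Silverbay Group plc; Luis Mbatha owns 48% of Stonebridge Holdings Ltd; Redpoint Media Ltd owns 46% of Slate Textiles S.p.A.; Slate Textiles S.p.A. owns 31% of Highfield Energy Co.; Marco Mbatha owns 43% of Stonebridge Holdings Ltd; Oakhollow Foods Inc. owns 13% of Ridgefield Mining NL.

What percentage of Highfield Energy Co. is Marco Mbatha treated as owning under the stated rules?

6.157606%

By spousal attribution (R1), Marco Mbatha is treated as also owning Luis Mbatha's interest in Stonebridge Holdings Ltd, giving 43% + 48% = 91%.
By spousal attribution (R1), Marco Mbatha is treated as also owning Luis Mbatha's interest in Silverbay Group plc, giving 71% + 29% = 100%.
Chain via Stonebridge Holdings Ltd → Redpoint Media Ltd → Slate Textiles S.p.A. (R2): 91% × 41% × 46% × 31% = 5.320406% of Highfield Energy Co.
Chain via Silverbay Group plc → Oakhollow Foods Inc. → Ridgefield Mining NL (R2): 100% × 46% × 13% × 14% = 0.8372% of Highfield Energy Co.
Aggregating (R3): 5.320406% + 0.8372% = 6.157606%.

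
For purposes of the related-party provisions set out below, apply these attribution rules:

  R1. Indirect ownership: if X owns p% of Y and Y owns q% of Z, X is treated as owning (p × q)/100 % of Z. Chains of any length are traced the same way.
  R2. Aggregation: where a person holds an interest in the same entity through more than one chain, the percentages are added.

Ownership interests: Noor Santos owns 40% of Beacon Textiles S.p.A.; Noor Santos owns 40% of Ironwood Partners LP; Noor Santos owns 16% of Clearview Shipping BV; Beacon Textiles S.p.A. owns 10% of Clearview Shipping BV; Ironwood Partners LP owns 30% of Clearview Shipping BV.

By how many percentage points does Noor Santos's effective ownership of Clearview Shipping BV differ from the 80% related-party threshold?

48

Chain via Beacon Textiles S.p.A. (R1): 40% × 10% = 4% of Clearview Shipping BV.
Chain via Ironwood Partners LP (R1): 40% × 30% = 12% of Clearview Shipping BV.
Direct interest in Clearview Shipping BV: 16%.
Aggregating (R2): 4% + 12% + 16% = 32%.
32% falls short of the 80% threshold by 48 percentage points.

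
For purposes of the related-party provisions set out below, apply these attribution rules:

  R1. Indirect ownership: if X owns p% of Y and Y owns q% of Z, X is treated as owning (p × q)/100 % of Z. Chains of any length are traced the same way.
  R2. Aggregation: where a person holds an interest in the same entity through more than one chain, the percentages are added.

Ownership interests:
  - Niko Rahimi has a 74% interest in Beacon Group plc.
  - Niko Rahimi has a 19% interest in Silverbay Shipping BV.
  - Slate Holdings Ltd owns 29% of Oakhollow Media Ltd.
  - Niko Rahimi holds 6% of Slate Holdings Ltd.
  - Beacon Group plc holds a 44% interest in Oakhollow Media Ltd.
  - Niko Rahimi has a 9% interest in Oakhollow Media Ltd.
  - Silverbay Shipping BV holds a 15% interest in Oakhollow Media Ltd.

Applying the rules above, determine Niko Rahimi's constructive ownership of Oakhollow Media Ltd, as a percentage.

Chain via Slate Holdings Ltd (R1): 6% × 29% = 1.74% of Oakhollow Media Ltd.
Chain via Silverbay Shipping BV (R1): 19% × 15% = 2.85% of Oakhollow Media Ltd.
Chain via Beacon Group plc (R1): 74% × 44% = 32.56% of Oakhollow Media Ltd.
Direct interest in Oakhollow Media Ltd: 9%.
Aggregating (R2): 1.74% + 2.85% + 32.56% + 9% = 46.15%.

46.15%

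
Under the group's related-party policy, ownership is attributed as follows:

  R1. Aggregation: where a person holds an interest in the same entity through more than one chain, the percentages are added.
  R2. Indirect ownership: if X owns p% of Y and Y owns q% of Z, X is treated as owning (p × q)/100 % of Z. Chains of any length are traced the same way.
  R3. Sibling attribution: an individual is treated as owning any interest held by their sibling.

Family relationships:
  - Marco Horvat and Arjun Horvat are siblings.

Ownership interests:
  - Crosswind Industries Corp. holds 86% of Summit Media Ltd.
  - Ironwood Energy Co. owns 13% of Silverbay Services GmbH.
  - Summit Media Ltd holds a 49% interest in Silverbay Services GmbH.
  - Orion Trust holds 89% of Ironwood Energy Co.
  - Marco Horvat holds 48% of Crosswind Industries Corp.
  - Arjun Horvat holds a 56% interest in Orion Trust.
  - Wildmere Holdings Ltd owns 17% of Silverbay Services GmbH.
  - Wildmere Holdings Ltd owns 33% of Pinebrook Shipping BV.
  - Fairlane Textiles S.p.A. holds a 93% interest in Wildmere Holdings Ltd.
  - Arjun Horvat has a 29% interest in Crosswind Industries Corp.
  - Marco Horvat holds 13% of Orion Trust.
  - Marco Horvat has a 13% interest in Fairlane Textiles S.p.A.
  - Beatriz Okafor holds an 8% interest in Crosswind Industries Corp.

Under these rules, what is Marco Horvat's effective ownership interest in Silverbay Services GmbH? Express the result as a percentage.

By sibling attribution (R3), Marco Horvat is treated as also owning Arjun Horvat's interest in Crosswind Industries Corp, giving 48% + 29% = 77%.
By sibling attribution (R3), Marco Horvat is treated as also owning Arjun Horvat's interest in Orion Trust, giving 13% + 56% = 69%.
Chain via Crosswind Industries Corp. → Summit Media Ltd (R2): 77% × 86% × 49% = 32.4478% of Silverbay Services GmbH.
Chain via Orion Trust → Ironwood Energy Co. (R2): 69% × 89% × 13% = 7.9833% of Silverbay Services GmbH.
Chain via Fairlane Textiles S.p.A. → Wildmere Holdings Ltd (R2): 13% × 93% × 17% = 2.0553% of Silverbay Services GmbH.
Aggregating (R1): 32.4478% + 7.9833% + 2.0553% = 42.4864%.

42.4864%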